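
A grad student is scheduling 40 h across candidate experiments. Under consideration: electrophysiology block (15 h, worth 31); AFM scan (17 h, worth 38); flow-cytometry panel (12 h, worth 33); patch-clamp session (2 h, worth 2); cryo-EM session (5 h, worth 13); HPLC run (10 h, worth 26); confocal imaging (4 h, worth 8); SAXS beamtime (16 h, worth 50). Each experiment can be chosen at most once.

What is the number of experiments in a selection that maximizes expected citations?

4

The maximum expected citations within 40 h is 111.
One optimal bundle: flow-cytometry panel + patch-clamp session + HPLC run + SAXS beamtime (40 h).
All optima have 4 experiments.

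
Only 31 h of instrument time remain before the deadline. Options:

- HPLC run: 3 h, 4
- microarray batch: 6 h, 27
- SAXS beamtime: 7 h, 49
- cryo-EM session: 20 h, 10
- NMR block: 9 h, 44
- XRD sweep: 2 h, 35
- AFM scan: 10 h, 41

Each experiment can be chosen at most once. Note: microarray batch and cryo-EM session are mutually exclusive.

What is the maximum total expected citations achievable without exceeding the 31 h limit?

Ranking by ratio (expected citations/h): XRD sweep 17.50, SAXS beamtime 7.00, NMR block 4.89, microarray batch 4.50.
Taking the top-ratio experiments first gives HPLC run + microarray batch + SAXS beamtime + NMR block + XRD sweep for 159 (27 h).
Replace microarray batch with AFM scan: the trade gains 14 net, giving 173 at 31 h.

173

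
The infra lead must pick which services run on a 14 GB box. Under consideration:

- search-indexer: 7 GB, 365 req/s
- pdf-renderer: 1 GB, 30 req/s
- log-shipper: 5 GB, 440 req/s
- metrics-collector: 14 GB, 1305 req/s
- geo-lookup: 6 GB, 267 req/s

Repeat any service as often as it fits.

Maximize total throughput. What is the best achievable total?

By throughput per GB: metrics-collector 93.21, log-shipper 88.00, search-indexer 52.14 lead.
Best packing: metrics-collector — 14 GB, 1305 total.

1305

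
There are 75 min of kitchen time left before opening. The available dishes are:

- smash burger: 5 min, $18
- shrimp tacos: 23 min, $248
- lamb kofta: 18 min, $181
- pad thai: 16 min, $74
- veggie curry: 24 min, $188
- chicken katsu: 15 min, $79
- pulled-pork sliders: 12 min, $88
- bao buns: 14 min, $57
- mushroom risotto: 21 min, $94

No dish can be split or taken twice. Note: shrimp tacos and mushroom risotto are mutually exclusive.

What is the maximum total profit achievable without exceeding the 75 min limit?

Best packing: smash burger + shrimp tacos + lamb kofta + veggie curry — 70 min, 635 total.
No other feasible combination exceeds 635.

635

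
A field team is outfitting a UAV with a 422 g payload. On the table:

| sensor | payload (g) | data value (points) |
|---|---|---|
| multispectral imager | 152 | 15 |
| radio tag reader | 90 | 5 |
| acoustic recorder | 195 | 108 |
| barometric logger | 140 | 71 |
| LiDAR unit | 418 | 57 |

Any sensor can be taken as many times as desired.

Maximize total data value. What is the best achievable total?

216

Taking 2×acoustic recorder: 390 g used, 216 in data value.
Nothing else within 422 g beats 216.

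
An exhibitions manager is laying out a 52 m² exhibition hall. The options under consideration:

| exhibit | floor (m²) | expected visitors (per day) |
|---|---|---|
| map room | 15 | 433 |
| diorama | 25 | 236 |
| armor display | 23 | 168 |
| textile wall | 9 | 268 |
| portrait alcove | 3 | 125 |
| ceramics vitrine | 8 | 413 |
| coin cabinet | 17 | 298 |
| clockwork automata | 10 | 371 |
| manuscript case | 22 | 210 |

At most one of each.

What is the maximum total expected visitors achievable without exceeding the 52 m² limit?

Density check — ceramics vitrine 51.62, portrait alcove 41.67, clockwork automata 37.10 are the best per m².
Taking map room + textile wall + portrait alcove + ceramics vitrine + clockwork automata: 45 m² used, 1610 in expected visitors.

1610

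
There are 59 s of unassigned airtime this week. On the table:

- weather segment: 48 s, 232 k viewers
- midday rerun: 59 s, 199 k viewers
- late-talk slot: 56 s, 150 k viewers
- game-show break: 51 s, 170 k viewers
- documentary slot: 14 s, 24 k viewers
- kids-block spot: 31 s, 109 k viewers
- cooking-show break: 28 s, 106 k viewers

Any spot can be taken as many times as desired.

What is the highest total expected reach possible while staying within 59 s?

232

Ranking by ratio (expected reach/s): weather segment 4.83, cooking-show break 3.79, kids-block spot 3.52.
Best packing: weather segment — 48 s, 232 total.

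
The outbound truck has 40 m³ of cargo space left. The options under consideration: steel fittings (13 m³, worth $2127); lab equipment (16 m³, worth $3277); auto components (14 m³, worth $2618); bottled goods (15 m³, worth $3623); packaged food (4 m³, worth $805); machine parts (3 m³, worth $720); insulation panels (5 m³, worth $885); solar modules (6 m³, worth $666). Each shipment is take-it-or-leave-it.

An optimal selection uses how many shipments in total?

Best achievable revenue is 8590.
lab equipment + bottled goods + packaged food + insulation panels hits 8590 at 40 m³.
Every optimal selection uses 4 shipments.

4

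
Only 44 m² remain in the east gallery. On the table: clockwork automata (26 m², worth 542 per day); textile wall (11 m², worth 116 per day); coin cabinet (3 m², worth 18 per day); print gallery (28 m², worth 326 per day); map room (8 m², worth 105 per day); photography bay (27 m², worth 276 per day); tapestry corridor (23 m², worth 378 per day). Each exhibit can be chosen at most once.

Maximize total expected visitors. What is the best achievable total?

By expected visitors per m²: clockwork automata 20.85, tapestry corridor 16.43, map room 13.12, print gallery 11.64 lead.
A density-first pass picks clockwork automata + coin cabinet + map room — 665 at 37 m².
Dropping map room frees 8 m²; slotting in textile wall (11 m²) lifts the total to 676 at 40 m².

676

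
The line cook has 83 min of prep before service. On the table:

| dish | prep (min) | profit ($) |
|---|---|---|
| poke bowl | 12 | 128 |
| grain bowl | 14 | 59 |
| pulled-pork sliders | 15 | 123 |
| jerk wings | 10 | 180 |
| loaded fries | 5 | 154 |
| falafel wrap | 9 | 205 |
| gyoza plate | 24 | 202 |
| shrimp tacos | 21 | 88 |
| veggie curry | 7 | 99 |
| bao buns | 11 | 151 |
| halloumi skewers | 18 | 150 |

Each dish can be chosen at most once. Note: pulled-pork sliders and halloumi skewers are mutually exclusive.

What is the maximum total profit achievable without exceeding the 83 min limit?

1119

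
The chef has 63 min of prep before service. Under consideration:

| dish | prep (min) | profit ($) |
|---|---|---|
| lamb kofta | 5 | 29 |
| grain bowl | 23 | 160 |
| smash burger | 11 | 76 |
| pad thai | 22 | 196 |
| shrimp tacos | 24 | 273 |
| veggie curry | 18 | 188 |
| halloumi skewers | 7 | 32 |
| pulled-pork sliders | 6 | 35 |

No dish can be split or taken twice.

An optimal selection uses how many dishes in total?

4

Best achievable profit is 580.
smash burger + pad thai + shrimp tacos + pulled-pork sliders hits 580 at 63 min.
Every optimal selection uses 4 dishes.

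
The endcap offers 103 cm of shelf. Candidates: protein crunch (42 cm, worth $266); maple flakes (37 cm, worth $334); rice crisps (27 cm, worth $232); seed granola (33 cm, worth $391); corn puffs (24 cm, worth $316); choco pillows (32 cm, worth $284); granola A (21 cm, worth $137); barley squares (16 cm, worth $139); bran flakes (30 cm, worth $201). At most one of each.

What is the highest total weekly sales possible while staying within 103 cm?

1078

Filling by ratio: maple flakes + seed granola + corn puffs for 1041, with 9 cm left unused.
Dropping maple flakes frees 37 cm; slotting in rice crisps + barley squares (43 cm) lifts the total to 1078 at 100 cm.
Runner-up seed granola + corn puffs + barley squares + bran flakes tops out at 1047.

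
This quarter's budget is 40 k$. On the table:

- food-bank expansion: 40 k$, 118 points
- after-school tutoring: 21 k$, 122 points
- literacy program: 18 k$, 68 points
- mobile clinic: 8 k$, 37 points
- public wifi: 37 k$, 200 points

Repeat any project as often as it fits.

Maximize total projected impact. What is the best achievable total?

200

By projected impact per k$: after-school tutoring 5.81, public wifi 5.41, mobile clinic 4.62 lead.
Greedy by ratio would take after-school tutoring + 2×mobile clinic: 37 k$ used, total 196.
The 37 k$ tied up in after-school tutoring and 2×mobile clinic is better spent on public wifi — total rises to 200 (37 k$).
No other feasible combination exceeds 200.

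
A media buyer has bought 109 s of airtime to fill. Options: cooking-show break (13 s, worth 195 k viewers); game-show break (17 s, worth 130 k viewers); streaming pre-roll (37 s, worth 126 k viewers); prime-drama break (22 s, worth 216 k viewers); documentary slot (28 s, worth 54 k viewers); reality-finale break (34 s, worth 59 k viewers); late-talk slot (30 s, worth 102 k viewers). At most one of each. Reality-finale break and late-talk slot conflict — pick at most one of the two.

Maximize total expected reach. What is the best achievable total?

667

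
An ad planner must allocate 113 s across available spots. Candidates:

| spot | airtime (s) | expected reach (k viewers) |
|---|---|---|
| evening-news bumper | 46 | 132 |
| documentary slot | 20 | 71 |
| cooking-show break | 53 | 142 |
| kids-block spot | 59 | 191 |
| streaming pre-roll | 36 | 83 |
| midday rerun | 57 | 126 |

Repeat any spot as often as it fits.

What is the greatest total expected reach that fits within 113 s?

Taking 5×documentary slot: 100 s used, 355 in expected reach.
That's the maximum — no swap from here does better than 355.

355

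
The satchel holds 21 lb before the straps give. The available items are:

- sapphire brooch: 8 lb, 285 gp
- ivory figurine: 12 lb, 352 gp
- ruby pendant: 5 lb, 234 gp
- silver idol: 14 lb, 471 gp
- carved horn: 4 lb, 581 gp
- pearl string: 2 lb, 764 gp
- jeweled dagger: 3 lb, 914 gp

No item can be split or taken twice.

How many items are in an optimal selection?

The maximum value within 21 lb is 2611.
For example ivory figurine + carved horn + pearl string + jeweled dagger achieves it, using 21 lb.
Every optimal selection uses 4 items.

4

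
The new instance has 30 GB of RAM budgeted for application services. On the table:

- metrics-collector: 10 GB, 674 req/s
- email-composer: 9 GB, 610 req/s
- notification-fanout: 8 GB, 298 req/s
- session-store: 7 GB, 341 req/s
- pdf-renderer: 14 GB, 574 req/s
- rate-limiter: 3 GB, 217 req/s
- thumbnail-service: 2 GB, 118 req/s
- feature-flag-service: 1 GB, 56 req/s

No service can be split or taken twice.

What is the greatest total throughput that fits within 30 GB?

Density check — rate-limiter 72.33, email-composer 67.78, metrics-collector 67.40, thumbnail-service 59.00 are the best per GB.
A density-first pass picks metrics-collector + email-composer + rate-limiter + thumbnail-service + feature-flag-service — 1675 at 25 GB.
The 2 GB tied up in thumbnail-service is better spent on session-store — total rises to 1898 (30 GB).
That's the maximum — no swap from here does better than 1898.

1898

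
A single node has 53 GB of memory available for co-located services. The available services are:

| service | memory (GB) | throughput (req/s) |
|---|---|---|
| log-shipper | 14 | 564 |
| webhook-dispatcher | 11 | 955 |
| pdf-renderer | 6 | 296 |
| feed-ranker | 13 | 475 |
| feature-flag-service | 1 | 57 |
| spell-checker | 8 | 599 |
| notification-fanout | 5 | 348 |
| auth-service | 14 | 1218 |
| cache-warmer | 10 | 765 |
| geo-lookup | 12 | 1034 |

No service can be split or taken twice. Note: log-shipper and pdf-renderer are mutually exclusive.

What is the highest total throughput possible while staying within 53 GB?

Ranking by ratio (throughput/GB): auth-service 87.00, webhook-dispatcher 86.82, geo-lookup 86.17.
Best packing: webhook-dispatcher + feature-flag-service + notification-fanout + auth-service + cache-warmer + geo-lookup — 53 GB, 4377 total.
Every other selection either busts 53 GB or breaks a pairing rule or fails to beat 4377.

4377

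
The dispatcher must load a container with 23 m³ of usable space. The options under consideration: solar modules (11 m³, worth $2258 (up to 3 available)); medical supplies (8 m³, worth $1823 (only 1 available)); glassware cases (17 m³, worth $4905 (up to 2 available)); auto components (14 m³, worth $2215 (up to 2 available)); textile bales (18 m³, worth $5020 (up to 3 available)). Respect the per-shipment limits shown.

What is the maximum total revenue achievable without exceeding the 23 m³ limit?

5020

The ratio heuristic lands on glassware cases (4905) but leaves 6 m³ idle.
Replace glassware cases with textile bales: the trade gains 115 net, giving 5020 at 18 m³.
Nothing else within 23 m³ beats 5020.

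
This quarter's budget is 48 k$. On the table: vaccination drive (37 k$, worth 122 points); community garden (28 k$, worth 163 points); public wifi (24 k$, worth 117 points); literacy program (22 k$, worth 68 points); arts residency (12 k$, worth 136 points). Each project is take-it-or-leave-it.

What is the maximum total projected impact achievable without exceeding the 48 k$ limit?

The ratio ordering already packs tightly: community garden + arts residency, 40 k$, 299.
That's the maximum — no swap from here does better than 299.

299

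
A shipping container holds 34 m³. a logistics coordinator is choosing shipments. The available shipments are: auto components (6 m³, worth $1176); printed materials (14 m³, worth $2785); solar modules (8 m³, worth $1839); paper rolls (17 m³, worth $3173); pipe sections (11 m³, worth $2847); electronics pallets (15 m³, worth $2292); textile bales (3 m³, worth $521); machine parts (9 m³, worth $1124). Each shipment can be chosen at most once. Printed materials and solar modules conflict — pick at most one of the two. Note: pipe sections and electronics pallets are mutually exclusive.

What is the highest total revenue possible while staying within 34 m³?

Best packing: auto components + printed materials + pipe sections + textile bales — 34 m³, 7329 total.
No other feasible combination exceeds 7329.

7329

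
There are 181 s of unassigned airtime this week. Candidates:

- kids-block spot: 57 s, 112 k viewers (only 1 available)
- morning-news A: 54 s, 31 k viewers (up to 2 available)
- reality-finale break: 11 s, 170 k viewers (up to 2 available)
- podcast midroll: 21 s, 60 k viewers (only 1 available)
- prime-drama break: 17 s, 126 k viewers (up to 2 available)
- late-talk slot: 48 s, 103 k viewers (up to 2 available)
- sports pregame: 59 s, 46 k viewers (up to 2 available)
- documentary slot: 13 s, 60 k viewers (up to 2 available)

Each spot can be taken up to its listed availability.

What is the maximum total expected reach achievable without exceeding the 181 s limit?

918

Filling by ratio: 2×reality-finale break + podcast midroll + 2×prime-drama break + late-talk slot + 2×documentary slot for 875, with 30 s left unused.
Dropping podcast midroll frees 21 s; slotting in late-talk slot (48 s) lifts the total to 918 at 178 s.
That's the maximum — no swap from here does better than 918.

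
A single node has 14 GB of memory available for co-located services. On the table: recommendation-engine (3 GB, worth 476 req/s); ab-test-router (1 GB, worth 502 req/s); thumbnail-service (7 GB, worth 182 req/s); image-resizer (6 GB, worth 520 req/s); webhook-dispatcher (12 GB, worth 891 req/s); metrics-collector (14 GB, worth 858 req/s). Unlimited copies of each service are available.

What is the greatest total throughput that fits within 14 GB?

7028

Ranking by ratio (throughput/GB): ab-test-router 502.00, recommendation-engine 158.67, image-resizer 86.67.
Taking 14×ab-test-router: 14 GB used, 7028 in throughput.
No other feasible combination exceeds 7028.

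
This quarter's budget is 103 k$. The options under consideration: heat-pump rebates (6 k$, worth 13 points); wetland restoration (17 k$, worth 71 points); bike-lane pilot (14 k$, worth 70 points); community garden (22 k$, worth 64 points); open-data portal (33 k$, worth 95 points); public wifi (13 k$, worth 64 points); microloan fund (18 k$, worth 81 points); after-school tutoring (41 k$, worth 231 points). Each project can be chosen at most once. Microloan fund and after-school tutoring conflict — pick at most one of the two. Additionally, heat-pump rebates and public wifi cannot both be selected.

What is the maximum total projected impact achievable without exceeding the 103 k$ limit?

460

Bike-lane pilot + open-data portal + public wifi + after-school tutoring uses 101 of the 103 k$ and totals 460.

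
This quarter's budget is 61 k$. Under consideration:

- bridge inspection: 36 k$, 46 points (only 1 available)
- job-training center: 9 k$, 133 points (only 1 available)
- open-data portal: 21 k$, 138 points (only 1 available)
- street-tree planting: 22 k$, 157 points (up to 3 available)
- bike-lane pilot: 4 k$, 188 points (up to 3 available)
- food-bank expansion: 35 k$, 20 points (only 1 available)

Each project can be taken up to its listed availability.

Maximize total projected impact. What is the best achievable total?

Taking the top-ratio projects first gives job-training center + street-tree planting + 3×bike-lane pilot for 854 (43 k$).
Dropping job-training center frees 9 k$; slotting in street-tree planting (22 k$) lifts the total to 878 at 56 k$.
Nothing else within 61 k$ beats 878.

878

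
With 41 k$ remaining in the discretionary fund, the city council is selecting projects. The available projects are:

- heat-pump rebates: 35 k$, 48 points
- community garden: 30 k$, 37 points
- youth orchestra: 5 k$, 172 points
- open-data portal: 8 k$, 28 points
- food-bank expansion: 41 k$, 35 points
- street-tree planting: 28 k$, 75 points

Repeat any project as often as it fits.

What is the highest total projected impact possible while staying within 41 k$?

1376

8×youth orchestra uses 40 of the 41 k$ and totals 1376.
No other feasible combination exceeds 1376.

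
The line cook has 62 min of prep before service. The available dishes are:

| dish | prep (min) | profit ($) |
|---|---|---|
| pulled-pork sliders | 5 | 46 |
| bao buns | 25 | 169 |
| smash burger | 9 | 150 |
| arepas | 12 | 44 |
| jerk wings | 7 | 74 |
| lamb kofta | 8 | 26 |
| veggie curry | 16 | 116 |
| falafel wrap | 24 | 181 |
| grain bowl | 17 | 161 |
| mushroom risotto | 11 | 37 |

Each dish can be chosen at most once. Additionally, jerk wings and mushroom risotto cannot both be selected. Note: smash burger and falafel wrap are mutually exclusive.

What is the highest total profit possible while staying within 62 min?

Best packing: pulled-pork sliders + smash burger + jerk wings + lamb kofta + veggie curry + grain bowl — 62 min, 573 total.
Next best is pulled-pork sliders + bao buns + smash burger + jerk wings + veggie curry at 555 (62 min) — short by 18.

573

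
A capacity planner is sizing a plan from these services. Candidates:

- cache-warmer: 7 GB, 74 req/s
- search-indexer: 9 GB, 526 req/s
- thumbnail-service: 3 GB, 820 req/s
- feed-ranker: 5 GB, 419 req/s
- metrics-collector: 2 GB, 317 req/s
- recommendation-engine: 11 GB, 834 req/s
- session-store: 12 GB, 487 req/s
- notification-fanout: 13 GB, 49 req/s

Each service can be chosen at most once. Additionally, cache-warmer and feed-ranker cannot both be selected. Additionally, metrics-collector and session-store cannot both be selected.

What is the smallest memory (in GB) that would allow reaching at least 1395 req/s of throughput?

Minimise GB subject to total throughput ≥ 1395.
Taking thumbnail-service + feed-ranker + metrics-collector gives 1556 (≥ 1395) for 10 GB.
Any bundle with less than 10 GB falls short of 1395.

10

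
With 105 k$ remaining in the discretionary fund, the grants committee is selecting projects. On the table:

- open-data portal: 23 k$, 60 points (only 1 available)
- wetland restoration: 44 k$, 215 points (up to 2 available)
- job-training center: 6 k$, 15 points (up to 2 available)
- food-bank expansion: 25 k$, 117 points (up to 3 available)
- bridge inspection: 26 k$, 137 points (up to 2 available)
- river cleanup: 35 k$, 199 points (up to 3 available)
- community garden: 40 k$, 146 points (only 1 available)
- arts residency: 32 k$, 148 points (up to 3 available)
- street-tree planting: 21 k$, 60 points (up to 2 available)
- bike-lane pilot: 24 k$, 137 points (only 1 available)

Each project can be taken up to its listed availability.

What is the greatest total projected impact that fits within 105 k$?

597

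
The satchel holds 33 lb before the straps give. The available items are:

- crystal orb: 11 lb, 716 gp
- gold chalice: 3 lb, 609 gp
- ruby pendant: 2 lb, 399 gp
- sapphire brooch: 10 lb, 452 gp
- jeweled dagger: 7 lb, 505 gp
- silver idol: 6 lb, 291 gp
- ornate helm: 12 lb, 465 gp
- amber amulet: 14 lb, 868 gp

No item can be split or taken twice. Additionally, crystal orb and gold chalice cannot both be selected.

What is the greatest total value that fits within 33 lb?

By value per lb: gold chalice 203.00, ruby pendant 199.50, jeweled dagger 72.14, crystal orb 65.09 lead.
Taking gold chalice + ruby pendant + jeweled dagger + silver idol + amber amulet: 32 lb used, 2672 in value.
Runner-up gold chalice + ruby pendant + jeweled dagger + amber amulet tops out at 2381.

2672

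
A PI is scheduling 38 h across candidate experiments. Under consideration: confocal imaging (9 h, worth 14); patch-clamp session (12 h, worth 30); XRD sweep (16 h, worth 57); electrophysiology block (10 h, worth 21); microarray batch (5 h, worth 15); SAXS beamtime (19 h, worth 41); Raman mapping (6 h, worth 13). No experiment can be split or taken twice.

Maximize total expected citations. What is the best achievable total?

108

The ratio heuristic lands on patch-clamp session + XRD sweep + microarray batch (102) but leaves 5 h idle.
Dropping microarray batch frees 5 h; slotting in electrophysiology block (10 h) lifts the total to 108 at 38 h.
Nothing else within 38 h beats 108.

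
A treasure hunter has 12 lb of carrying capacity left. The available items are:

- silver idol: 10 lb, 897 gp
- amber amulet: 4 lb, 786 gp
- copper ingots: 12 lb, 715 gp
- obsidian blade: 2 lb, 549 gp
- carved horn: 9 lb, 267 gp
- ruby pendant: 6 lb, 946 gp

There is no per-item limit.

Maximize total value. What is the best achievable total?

Density check — obsidian blade 274.50, amber amulet 196.50, ruby pendant 157.67 are the best per lb.
Taking 6×obsidian blade: 12 lb used, 3294 in value.
No other feasible combination exceeds 3294.

3294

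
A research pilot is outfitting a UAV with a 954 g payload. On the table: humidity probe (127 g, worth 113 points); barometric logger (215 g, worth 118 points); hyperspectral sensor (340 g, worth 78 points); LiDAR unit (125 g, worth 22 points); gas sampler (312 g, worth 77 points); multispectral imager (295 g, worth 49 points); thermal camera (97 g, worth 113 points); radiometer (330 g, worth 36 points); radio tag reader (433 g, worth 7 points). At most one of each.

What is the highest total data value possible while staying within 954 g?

Ranking by ratio (data value/g): thermal camera 1.16, humidity probe 0.89, barometric logger 0.55, gas sampler 0.25.
Taking the top-ratio sensors first gives humidity probe + barometric logger + LiDAR unit + gas sampler + thermal camera for 443 (876 g).
The 312 g tied up in gas sampler is better spent on hyperspectral sensor — total rises to 444 (904 g).

444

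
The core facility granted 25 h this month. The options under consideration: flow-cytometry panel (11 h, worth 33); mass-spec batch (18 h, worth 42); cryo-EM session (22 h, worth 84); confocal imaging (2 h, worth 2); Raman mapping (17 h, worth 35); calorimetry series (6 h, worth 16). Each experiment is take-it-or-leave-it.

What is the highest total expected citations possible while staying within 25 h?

86

The ratio ordering already packs tightly: cryo-EM session + confocal imaging, 24 h, 86.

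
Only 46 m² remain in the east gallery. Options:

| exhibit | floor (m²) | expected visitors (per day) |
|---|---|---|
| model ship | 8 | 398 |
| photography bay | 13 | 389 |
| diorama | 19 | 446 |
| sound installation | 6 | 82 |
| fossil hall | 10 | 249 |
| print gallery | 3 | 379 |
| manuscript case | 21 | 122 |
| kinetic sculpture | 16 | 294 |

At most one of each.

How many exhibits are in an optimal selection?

4

Best achievable expected visitors is 1612.
One optimal bundle: model ship + photography bay + diorama + print gallery (43 m²).
Any selection reaching 1612 contains exactly 4 exhibits.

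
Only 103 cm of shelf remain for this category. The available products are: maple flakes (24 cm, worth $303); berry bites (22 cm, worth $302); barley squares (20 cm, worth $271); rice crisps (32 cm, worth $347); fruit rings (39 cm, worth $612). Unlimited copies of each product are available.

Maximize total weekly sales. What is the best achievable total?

The ratio heuristic lands on berry bites + 2×fruit rings (1526) but leaves 3 cm idle.
The 22 cm tied up in berry bites is better spent on maple flakes — total rises to 1527 (102 cm).
That's the maximum — no swap from here does better than 1527.

1527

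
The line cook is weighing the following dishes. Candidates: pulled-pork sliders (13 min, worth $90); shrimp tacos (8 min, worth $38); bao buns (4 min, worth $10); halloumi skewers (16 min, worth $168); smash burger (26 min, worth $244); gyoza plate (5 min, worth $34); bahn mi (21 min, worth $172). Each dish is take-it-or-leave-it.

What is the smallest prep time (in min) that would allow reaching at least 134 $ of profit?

Need the lightest bundle worth ≥ 134.
Taking halloumi skewers gives 168 (≥ 134) for 16 min.
Any bundle with less than 16 min falls short of 134.

16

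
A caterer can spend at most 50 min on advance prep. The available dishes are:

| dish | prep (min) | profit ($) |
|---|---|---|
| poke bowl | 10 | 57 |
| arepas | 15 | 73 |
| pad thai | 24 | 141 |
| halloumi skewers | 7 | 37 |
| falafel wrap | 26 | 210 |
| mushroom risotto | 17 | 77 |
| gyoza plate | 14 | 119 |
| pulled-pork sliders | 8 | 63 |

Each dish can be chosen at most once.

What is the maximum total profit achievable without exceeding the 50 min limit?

392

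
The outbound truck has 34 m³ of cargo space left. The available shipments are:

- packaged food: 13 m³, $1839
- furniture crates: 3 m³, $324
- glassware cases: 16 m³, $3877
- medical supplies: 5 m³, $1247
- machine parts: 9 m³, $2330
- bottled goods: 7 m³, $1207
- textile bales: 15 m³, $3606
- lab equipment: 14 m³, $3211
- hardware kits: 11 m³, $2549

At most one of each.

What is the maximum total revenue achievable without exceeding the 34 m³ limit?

8090

Ranking by ratio (revenue/m³): machine parts 258.89, medical supplies 249.40, glassware cases 242.31.
Greedy by ratio would take furniture crates + glassware cases + medical supplies + machine parts: 33 m³ used, total 7778.
Reworking the packing: machine parts + lab equipment + hardware kits uses 34 m³ and improves the total to 8090.
Every other selection either busts 34 m³ or fails to beat 8090.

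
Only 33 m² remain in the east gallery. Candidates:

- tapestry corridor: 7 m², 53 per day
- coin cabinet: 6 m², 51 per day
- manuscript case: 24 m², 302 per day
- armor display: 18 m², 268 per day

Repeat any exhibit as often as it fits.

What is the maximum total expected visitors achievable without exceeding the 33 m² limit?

A density-first pass picks 2×coin cabinet + armor display — 370 at 30 m².
The 12 m² tied up in 2×coin cabinet is better spent on 2×tapestry corridor — total rises to 374 (32 m²).

374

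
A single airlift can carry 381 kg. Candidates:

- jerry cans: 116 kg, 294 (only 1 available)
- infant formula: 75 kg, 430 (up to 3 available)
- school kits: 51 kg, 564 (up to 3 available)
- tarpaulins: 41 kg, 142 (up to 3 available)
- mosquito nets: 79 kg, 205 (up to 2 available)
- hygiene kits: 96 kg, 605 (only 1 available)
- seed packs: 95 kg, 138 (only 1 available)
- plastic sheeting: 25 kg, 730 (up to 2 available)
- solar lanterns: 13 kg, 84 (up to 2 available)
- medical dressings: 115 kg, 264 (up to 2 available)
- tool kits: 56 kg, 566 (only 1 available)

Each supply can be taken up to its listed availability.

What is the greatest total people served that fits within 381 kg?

Density check — plastic sheeting 29.20, school kits 11.06, tool kits 10.11 are the best per kg.
The ratio ordering already packs tightly: 3×school kits + hygiene kits + 2×plastic sheeting + 2×solar lanterns + tool kits, 381 kg, 4491.

4491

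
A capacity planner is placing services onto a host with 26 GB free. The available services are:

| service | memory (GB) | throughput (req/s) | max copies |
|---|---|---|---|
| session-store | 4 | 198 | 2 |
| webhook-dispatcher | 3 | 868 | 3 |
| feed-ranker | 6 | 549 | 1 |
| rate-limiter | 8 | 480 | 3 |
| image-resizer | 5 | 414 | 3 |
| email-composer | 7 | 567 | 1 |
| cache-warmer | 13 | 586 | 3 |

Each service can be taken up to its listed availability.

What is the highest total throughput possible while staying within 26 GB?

Taking the top-ratio services first gives 3×webhook-dispatcher + feed-ranker + 2×image-resizer for 3981 (25 GB).
Dropping feed-ranker frees 6 GB; slotting in email-composer (7 GB) lifts the total to 3999 at 26 GB.
That's the maximum — no swap from here does better than 3999.

3999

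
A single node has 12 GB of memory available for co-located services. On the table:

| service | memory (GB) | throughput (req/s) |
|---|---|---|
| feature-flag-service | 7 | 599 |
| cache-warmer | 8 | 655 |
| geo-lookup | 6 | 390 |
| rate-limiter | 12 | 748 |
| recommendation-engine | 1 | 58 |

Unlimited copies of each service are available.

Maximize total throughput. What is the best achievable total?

889

By throughput per GB: feature-flag-service 85.57, cache-warmer 81.88, geo-lookup 65.00 lead.
The ratio ordering already packs tightly: feature-flag-service + 5×recommendation-engine, 12 GB, 889.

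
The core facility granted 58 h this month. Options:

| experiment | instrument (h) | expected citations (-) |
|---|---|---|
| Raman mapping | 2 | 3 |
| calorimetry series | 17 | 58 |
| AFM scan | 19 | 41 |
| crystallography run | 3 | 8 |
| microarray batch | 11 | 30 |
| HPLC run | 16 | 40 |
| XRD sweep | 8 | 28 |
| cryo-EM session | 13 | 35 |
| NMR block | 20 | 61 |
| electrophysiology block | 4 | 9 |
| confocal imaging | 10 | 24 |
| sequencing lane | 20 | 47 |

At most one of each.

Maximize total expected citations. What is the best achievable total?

By expected citations per h: XRD sweep 3.50, calorimetry series 3.41, NMR block 3.05 lead.
Taking the top-ratio experiments first gives Raman mapping + calorimetry series + microarray batch + XRD sweep + NMR block for 180 (58 h).
Replace Raman mapping and microarray batch with cryo-EM session: the trade gains 2 net, giving 182 at 58 h.
The closest alternative, Raman mapping + calorimetry series + microarray batch + XRD sweep + NMR block, reaches only 180.

182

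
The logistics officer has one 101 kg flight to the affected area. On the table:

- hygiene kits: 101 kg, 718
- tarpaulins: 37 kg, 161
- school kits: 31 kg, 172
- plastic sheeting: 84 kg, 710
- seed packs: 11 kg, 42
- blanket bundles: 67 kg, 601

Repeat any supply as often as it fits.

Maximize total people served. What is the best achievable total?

The ratio ordering already packs tightly: school kits + blanket bundles, 98 kg, 773.
Every other selection either busts 101 kg or fails to beat 773.

773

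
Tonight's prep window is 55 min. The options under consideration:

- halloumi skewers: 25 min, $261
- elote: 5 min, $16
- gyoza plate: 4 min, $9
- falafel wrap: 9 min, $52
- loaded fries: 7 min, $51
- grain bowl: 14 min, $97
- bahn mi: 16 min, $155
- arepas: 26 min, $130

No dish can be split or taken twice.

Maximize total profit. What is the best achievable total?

Filling by ratio: halloumi skewers + elote + loaded fries + bahn mi for 483, with 2 min left unused.
Dropping elote and loaded fries frees 12 min; slotting in grain bowl (14 min) lifts the total to 513 at 55 min.
The closest alternative, halloumi skewers + elote + falafel wrap + bahn mi, reaches only 484.

513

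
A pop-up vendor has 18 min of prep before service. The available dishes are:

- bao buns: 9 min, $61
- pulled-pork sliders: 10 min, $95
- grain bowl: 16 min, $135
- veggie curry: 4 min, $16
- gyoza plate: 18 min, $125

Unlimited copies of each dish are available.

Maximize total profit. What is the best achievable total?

135

By profit per min: pulled-pork sliders 9.50, grain bowl 8.44, gyoza plate 6.94 lead.
A density-first pass picks pulled-pork sliders + 2×veggie curry — 127 at 18 min.
The 18 min tied up in pulled-pork sliders and 2×veggie curry is better spent on grain bowl — total rises to 135 (16 min).
No other feasible combination exceeds 135.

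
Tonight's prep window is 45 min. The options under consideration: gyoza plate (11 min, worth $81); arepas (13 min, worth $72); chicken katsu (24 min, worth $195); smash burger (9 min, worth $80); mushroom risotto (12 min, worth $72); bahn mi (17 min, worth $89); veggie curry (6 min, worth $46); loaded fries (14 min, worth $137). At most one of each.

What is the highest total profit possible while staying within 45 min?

378

Filling by ratio: gyoza plate + smash burger + veggie curry + loaded fries for 344, with 5 min left unused.
Replace gyoza plate and smash burger with chicken katsu: the trade gains 34 net, giving 378 at 44 min.
The spare 1 min is too small for any remaining dish, and no exchange beats 378.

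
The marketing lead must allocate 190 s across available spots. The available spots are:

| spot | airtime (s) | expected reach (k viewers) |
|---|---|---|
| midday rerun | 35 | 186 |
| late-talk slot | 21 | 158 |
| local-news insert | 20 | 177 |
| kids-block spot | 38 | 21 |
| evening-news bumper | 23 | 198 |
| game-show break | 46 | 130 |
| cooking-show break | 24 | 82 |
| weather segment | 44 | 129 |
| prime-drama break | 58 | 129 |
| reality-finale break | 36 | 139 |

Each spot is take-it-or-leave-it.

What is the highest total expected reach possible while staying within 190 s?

By expected reach per s: local-news insert 8.85, evening-news bumper 8.61, late-talk slot 7.52 lead.
Greedy by ratio would take midday rerun + late-talk slot + local-news insert + evening-news bumper + cooking-show break + reality-finale break: 159 s used, total 940.
The 24 s tied up in cooking-show break is better spent on game-show break — total rises to 988 (181 s).
Next best is midday rerun + late-talk slot + local-news insert + evening-news bumper + weather segment + reality-finale break at 987 (179 s) — short by 1.

988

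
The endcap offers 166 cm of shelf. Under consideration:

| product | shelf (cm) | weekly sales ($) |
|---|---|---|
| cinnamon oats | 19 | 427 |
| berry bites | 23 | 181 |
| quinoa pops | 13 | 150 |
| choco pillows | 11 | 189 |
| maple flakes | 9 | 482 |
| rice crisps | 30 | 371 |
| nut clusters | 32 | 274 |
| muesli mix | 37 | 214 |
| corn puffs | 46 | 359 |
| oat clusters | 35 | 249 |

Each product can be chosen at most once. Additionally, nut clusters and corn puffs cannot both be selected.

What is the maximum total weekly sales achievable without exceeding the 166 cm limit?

2227

Greedy by ratio would take cinnamon oats + berry bites + quinoa pops + choco pillows + maple flakes + rice crisps + nut clusters: 137 cm used, total 2074.
Replace berry bites and nut clusters with corn puffs + oat clusters: the trade gains 153 net, giving 2227 at 163 cm.
The spare 3 cm is too small for any remaining product, and no feasible exchange beats 2227.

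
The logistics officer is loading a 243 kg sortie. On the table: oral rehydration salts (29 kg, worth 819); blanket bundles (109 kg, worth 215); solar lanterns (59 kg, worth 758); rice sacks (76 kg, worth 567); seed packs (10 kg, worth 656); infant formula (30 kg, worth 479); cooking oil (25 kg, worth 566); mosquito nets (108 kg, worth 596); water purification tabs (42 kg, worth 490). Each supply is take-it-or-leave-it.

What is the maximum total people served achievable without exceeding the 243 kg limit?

3856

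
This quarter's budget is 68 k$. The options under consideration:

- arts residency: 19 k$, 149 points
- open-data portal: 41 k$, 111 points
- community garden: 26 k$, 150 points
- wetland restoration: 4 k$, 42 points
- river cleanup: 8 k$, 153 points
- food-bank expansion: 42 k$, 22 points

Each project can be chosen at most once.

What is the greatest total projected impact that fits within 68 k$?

494

Ranking by ratio (projected impact/k$): river cleanup 19.12, wetland restoration 10.50, arts residency 7.84, community garden 5.77.
Taking arts residency + community garden + wetland restoration + river cleanup: 57 k$ used, 494 in projected impact.
Next best is arts residency + community garden + river cleanup at 452 (53 k$) — short by 42.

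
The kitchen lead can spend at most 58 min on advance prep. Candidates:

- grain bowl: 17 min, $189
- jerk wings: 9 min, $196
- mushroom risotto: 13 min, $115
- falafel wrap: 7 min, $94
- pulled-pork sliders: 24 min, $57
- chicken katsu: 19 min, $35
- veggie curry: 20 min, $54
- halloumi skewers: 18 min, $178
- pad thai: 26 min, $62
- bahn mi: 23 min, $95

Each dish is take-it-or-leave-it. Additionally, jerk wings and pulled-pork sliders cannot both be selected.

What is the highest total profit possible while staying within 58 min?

678

A density-first pass picks grain bowl + jerk wings + falafel wrap + halloumi skewers — 657 at 51 min.
The 7 min tied up in falafel wrap is better spent on mushroom risotto — total rises to 678 (57 min).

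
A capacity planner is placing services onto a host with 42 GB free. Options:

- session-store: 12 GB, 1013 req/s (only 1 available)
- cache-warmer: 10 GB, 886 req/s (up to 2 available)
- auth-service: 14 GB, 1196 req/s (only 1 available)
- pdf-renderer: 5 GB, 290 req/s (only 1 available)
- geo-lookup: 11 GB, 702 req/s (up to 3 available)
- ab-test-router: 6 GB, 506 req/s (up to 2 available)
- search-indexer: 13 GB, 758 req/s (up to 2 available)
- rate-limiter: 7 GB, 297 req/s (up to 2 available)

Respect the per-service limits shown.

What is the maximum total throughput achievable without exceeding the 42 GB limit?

3601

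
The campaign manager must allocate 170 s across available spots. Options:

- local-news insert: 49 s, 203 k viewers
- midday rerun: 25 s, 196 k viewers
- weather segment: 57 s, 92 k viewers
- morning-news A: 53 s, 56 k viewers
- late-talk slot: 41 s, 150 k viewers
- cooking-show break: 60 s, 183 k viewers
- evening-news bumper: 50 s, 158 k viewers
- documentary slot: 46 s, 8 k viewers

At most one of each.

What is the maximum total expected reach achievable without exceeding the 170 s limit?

707

Taking local-news insert + midday rerun + late-talk slot + evening-news bumper: 165 s used, 707 in expected reach.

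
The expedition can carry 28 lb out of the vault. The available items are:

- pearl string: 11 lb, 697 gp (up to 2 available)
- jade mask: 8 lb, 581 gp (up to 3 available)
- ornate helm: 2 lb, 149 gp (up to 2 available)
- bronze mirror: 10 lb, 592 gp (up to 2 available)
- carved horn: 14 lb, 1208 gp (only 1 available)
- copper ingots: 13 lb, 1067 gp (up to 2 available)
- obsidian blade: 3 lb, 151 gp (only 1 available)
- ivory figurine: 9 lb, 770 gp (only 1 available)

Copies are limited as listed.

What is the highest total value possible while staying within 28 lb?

Taking the top-ratio items first gives 2×ornate helm + carved horn + ivory figurine for 2276 (27 lb).
Dropping ornate helm and carved horn and ivory figurine frees 25 lb; slotting in 2×copper ingots (26 lb) lifts the total to 2283 at 28 lb.
Every other selection either busts 28 lb or exceeds an availability limit or fails to beat 2283.

2283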